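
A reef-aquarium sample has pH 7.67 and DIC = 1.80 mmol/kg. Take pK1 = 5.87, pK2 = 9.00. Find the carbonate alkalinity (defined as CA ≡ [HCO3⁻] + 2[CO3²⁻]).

CA = [HCO3⁻] + 2[CO3²⁻] = (α₁ + 2α₂)·DIC
At pH 7.67: [H⁺]/K1 = 10^-1.80 = 0.015849, K2/[H⁺] = 10^-1.33 = 0.046774
α₁ = 1/(1 + 0.015849 + 0.046774) = 1/1.0626 = 0.9411; α₂ = α₁·K2/[H⁺] = 0.04402
α₁ + 2α₂ = 1.0291
CA = 1.0291 × 1.80 = 1.85 mmol/kg

CA = 1.85 mmol/kg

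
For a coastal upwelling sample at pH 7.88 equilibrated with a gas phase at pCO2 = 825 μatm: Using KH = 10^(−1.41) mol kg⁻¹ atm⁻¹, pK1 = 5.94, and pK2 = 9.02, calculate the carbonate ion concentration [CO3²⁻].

[CO2*] = KH · pCO2 = 10^(−1.41) × 825×10^-6 = 3.210×10^-5 mol/kg
α₀ = 1/(1 + K1/[H⁺] + K1K2/[H⁺]²) = 1/(1 + 10^+1.94 + 10^+0.80) = 0.01059
DIC = [CO2*]/α₀ = 3.210×10^-5 / 0.01059 = 3.030 mmol/kg
[CO3²⁻] = α₂·DIC; α₂ = 0.06683, so [CO3²⁻] = 0.06683 × 3.030 = 0.203 mmol/kg

[CO3²⁻] = 0.203 mmol/kg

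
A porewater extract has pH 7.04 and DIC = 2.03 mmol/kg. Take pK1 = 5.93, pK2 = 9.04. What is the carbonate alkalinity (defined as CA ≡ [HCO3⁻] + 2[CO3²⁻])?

CA = [HCO3⁻] + 2[CO3²⁻] = (α₁ + 2α₂)·DIC
At pH 7.04: [H⁺]/K1 = 10^-1.11 = 0.077625, K2/[H⁺] = 10^-2.00 = 0.010000
α₁ = 1/(1 + 0.077625 + 0.010000) = 1/1.0876 = 0.9194; α₂ = α₁·K2/[H⁺] = 0.009194
α₁ + 2α₂ = 0.9378
CA = 0.9378 × 2.03 = 1.90 mmol/kg

CA = 1.90 mmol/kg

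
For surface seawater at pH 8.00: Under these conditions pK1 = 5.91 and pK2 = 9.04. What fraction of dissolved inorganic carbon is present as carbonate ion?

α₂ = 1 / (1 + [H⁺]/K2 + [H⁺]²/(K1K2)) = 1 / (1 + 10^+1.04 + 10^-1.05)
   = 1 / (1 + 10.965 + 0.089125) = 1/12.054 = 0.08296

α₂ = 0.0830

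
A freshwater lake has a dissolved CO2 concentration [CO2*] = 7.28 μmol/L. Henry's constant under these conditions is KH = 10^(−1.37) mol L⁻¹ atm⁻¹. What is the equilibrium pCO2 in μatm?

KH = 10^(−1.37) = 4.266×10^-2 mol L⁻¹ atm⁻¹
pCO2 = [CO2*]/KH = 7.28×10^-6 / 4.266×10^-2 = 1.71×10^-4 atm = 171 μatm

pCO2 = 171 μatm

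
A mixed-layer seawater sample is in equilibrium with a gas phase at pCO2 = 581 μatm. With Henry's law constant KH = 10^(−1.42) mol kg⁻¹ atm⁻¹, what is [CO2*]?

KH = 10^(−1.42) = 3.802×10^-2 mol kg⁻¹ atm⁻¹
[CO2*] = KH · pCO2 = 3.802×10^-2 × 581×10^-6 atm = 2.21×10^-5 mol/kg

[CO2*] = 22.1 μmol/kg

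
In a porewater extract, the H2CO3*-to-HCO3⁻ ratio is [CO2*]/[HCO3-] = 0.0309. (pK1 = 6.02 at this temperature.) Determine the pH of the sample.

pH = 7.53

From K1 = [H⁺][HCO3-]/[CO2*]:  pH = pK1 − log₁₀([CO2*]/[HCO3-])
log₁₀(0.0309) = -1.510
pH = 6.02 − (-1.510) = 7.53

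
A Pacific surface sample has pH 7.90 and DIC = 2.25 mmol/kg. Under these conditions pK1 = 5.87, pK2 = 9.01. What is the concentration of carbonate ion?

[CO3²⁻] = 0.161 mmol/kg

α₂ = 1 / (1 + [H⁺]/K2 + [H⁺]²/(K1K2)) = 1 / (1 + 10^+1.11 + 10^-0.92)
   = 1 / (1 + 12.882 + 0.12023) = 1/14.003 = 0.07141
[CO3²⁻] = α₂ × DIC = 0.07141 × 2.25 = 0.161 mmol/kg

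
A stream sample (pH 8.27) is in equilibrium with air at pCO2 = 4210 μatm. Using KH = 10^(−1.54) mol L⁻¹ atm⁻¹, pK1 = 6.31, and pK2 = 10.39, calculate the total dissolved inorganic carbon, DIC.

DIC = 11.3 mmol/L

[CO2*] = KH · pCO2 = 10^(−1.54) × 4210×10^-6 = 1.214×10^-4 mol/L
α₀ = 1/(1 + K1/[H⁺] + K1K2/[H⁺]²) = 1/(1 + 10^+1.96 + 10^-0.16) = 0.01077
DIC = [CO2*]/α₀ = 1.214×10^-4 / 0.01077 = 11.3 mmol/L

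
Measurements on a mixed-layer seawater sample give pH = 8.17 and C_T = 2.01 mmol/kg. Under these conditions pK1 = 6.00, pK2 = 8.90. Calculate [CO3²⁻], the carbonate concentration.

α₂ = 1 / (1 + [H⁺]/K2 + [H⁺]²/(K1K2)) = 1 / (1 + 10^+0.73 + 10^-1.44)
   = 1 / (1 + 5.3703 + 0.036308) = 1/6.4066 = 0.1561
[CO3²⁻] = α₂ × DIC = 0.1561 × 2.01 = 0.314 mmol/kg

[CO3²⁻] = 0.314 mmol/kg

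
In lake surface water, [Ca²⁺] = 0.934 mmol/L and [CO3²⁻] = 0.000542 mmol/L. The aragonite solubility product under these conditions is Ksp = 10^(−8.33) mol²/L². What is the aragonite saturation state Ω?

Ksp = 10^(−8.33) = 4.677×10^-9
Ω = [Ca²⁺][CO3²⁻]/Ksp = (0.934×10^-3)(0.000542×10^-3) / 4.677×10^-9 = 0.108

Ω = 0.108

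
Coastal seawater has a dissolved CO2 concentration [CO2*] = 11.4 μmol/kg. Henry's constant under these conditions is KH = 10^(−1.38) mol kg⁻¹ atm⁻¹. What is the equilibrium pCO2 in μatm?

KH = 10^(−1.38) = 4.169×10^-2 mol kg⁻¹ atm⁻¹
pCO2 = [CO2*]/KH = 11.4×10^-6 / 4.169×10^-2 = 2.73×10^-4 atm = 273 μatm

pCO2 = 273 μatm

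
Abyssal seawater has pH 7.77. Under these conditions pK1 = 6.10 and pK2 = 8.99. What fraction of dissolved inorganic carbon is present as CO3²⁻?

α₂ = 0.0557

α₂ = 1 / (1 + [H⁺]/K2 + [H⁺]²/(K1K2)) = 1 / (1 + 10^+1.22 + 10^-0.45)
   = 1 / (1 + 16.596 + 0.35481) = 1/17.951 = 0.05571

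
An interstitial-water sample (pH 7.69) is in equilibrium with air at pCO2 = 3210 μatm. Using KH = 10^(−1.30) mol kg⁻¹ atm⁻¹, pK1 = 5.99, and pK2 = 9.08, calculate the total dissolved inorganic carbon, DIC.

[CO2*] = KH · pCO2 = 10^(−1.30) × 3210×10^-6 = 1.609×10^-4 mol/kg
α₀ = 1/(1 + K1/[H⁺] + K1K2/[H⁺]²) = 1/(1 + 10^+1.70 + 10^+0.31) = 0.01881
DIC = [CO2*]/α₀ = 1.609×10^-4 / 0.01881 = 8.55 mmol/kg

DIC = 8.55 mmol/kg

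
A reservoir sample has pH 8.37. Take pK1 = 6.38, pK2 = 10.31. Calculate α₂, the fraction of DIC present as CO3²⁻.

α₂ = 0.0112

α₂ = 1 / (1 + [H⁺]/K2 + [H⁺]²/(K1K2)) = 1 / (1 + 10^+1.94 + 10^-0.05)
   = 1 / (1 + 87.096 + 0.89125) = 1/88.988 = 0.01124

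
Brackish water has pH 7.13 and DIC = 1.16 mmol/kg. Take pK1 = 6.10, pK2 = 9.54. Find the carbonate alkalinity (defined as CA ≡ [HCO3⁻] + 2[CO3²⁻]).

CA = 1.07 mmol/kg

CA = [HCO3⁻] + 2[CO3²⁻] = (α₁ + 2α₂)·DIC
At pH 7.13: [H⁺]/K1 = 10^-1.03 = 0.093325, K2/[H⁺] = 10^-2.41 = 0.0038905
α₁ = 1/(1 + 0.093325 + 0.0038905) = 1/1.0972 = 0.9114; α₂ = α₁·K2/[H⁺] = 0.003546
α₁ + 2α₂ = 0.9185
CA = 0.9185 × 1.16 = 1.07 mmol/kg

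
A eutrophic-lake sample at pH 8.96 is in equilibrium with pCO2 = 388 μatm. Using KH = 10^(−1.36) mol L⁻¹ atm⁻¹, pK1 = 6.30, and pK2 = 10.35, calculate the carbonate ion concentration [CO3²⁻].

[CO3²⁻] = 0.315 mmol/L

[CO2*] = KH · pCO2 = 10^(−1.36) × 388×10^-6 = 1.694×10^-5 mol/L
α₀ = 1/(1 + K1/[H⁺] + K1K2/[H⁺]²) = 1/(1 + 10^+2.66 + 10^+1.27) = 0.002098
DIC = [CO2*]/α₀ = 1.694×10^-5 / 0.002098 = 8.074 mmol/L
[CO3²⁻] = α₂·DIC; α₂ = 0.03906, so [CO3²⁻] = 0.03906 × 8.074 = 0.315 mmol/L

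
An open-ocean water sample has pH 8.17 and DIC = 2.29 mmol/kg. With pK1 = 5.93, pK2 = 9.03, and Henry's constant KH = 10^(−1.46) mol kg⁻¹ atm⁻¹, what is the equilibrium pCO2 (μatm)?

pCO2 = 332 μatm

α₀ = 1 / (1 + K1/[H⁺] + K1K2/[H⁺]²) = 1 / (1 + 10^+2.24 + 10^+1.38)
   = 1 / (1 + 173.78 + 23.988) = 1/198.77 = 0.005031
[CO2*] = α₀ × DIC = 0.005031 × 2.29 = 0.01152 mmol/kg = 11.52 μmol/kg
pCO2 = [CO2*]/KH = 1.152×10^-5 / 3.467×10^-2 = 332 μatm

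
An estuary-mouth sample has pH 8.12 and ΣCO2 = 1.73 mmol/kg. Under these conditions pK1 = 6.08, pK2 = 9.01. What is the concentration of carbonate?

α₂ = 1 / (1 + [H⁺]/K2 + [H⁺]²/(K1K2)) = 1 / (1 + 10^+0.89 + 10^-1.15)
   = 1 / (1 + 7.7625 + 0.070795) = 1/8.8333 = 0.1132
[CO3²⁻] = α₂ × DIC = 0.1132 × 1.73 = 0.196 mmol/kg

[CO3²⁻] = 0.196 mmol/kg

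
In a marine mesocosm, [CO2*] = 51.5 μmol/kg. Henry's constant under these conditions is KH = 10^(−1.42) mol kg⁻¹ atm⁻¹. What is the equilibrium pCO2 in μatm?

KH = 10^(−1.42) = 3.802×10^-2 mol kg⁻¹ atm⁻¹
pCO2 = [CO2*]/KH = 51.5×10^-6 / 3.802×10^-2 = 1.35×10^-3 atm = 1350 μatm

pCO2 = 1350 μatm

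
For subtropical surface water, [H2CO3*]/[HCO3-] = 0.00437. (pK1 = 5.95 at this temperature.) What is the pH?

From K1 = [H⁺][HCO3-]/[H2CO3*]:  pH = pK1 − log₁₀([H2CO3*]/[HCO3-])
log₁₀(0.00437) = -2.360
pH = 5.95 − (-2.360) = 8.31

pH = 8.31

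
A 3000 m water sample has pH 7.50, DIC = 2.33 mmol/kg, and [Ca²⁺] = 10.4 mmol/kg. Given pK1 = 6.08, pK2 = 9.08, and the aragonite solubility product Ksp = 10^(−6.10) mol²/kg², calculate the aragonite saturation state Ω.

Ω = 0.754

α₂ = 1 / (1 + [H⁺]/K2 + [H⁺]²/(K1K2)) = 1 / (1 + 10^+1.58 + 10^+0.16)
   = 1 / (1 + 38.019 + 1.4454) = 1/40.464 = 0.02471
[CO3²⁻] = α₂ × DIC = 0.02471 × 2.33 = 0.05758 mmol/kg
Ksp = 10^(−6.10) = 7.943×10^-7
Ω = [Ca²⁺][CO3²⁻]/Ksp = (10.4×10^-3)(5.758×10^-5) / 7.943×10^-7 = 0.754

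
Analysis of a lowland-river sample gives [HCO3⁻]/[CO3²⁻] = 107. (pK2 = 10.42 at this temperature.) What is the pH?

From K2 = [H⁺][CO3²⁻]/[HCO3⁻]:  pH = pK2 − log₁₀([HCO3⁻]/[CO3²⁻])
log₁₀(107) = +2.029
pH = 10.42 − (+2.029) = 8.39

pH = 8.39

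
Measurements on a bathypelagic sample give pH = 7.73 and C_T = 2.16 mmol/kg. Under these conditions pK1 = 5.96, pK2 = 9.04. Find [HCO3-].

[HCO3⁻] = 2.03 mmol/kg

α₁ = 1 / (1 + [H⁺]/K1 + K2/[H⁺]) = 1 / (1 + 10^-1.77 + 10^-1.31)
   = 1 / (1 + 0.016982 + 0.048978) = 1/1.0660 = 0.9381
[HCO3⁻] = α₁ × DIC = 0.9381 × 2.16 = 2.03 mmol/kg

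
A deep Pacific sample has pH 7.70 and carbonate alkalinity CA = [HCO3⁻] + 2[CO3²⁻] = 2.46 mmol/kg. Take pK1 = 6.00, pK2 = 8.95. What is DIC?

DIC = 2.38 mmol/kg

CA = [HCO3⁻] + 2[CO3²⁻] = (α₁ + 2α₂)·DIC
At pH 7.70: [H⁺]/K1 = 10^-1.70 = 0.019953, K2/[H⁺] = 10^-1.25 = 0.056234
α₁ = 1/(1 + 0.019953 + 0.056234) = 1/1.0762 = 0.9292; α₂ = α₁·K2/[H⁺] = 0.05225
α₁ + 2α₂ = 1.0337
DIC = CA / (α₁ + 2α₂) = 2.46 / 1.0337 = 2.38 mmol/kg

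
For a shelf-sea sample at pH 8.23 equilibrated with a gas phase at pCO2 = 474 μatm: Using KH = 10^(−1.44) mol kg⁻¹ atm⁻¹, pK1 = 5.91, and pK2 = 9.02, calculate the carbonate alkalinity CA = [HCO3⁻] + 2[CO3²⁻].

[CO2*] = KH · pCO2 = 10^(−1.44) × 474×10^-6 = 1.721×10^-5 mol/kg
α₀ = 1/(1 + K1/[H⁺] + K1K2/[H⁺]²) = 1/(1 + 10^+2.32 + 10^+1.53) = 0.004101
DIC = [CO2*]/α₀ = 1.721×10^-5 / 0.004101 = 4.196 mmol/kg
CA = (α₁ + 2α₂)·DIC = (0.8569 + 2×0.1390) × 4.196 = 4.76 mmol/kg

CA = 4.76 mmol/kg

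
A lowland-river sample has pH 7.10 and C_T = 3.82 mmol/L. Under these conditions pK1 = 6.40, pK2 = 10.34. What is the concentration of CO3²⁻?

α₂ = 1 / (1 + [H⁺]/K2 + [H⁺]²/(K1K2)) = 1 / (1 + 10^+3.24 + 10^+2.54)
   = 1 / (1 + 1737.8 + 346.74) = 1/2085.5 = 0.0004795
[CO3²⁻] = α₂ × DIC = 0.0004795 × 3.82 = 0.00183 mmol/L = 1.83 μmol/L

[CO3²⁻] = 1.83 μmol/L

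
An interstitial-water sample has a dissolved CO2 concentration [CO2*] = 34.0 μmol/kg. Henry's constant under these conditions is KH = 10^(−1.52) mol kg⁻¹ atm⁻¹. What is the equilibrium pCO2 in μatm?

pCO2 = 1130 μatm

KH = 10^(−1.52) = 3.020×10^-2 mol kg⁻¹ atm⁻¹
pCO2 = [CO2*]/KH = 34.0×10^-6 / 3.020×10^-2 = 1.13×10^-3 atm = 1130 μatm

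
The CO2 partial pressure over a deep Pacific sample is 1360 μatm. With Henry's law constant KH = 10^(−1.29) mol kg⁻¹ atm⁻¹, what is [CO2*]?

KH = 10^(−1.29) = 5.129×10^-2 mol kg⁻¹ atm⁻¹
[CO2*] = KH · pCO2 = 5.129×10^-2 × 1360×10^-6 atm = 6.97×10^-5 mol/kg

[CO2*] = 69.7 μmol/kg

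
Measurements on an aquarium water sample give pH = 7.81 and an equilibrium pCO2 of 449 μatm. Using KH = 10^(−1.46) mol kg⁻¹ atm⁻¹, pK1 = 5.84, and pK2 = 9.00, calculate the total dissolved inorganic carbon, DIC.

[CO2*] = KH · pCO2 = 10^(−1.46) × 449×10^-6 = 1.557×10^-5 mol/kg
α₀ = 1/(1 + K1/[H⁺] + K1K2/[H⁺]²) = 1/(1 + 10^+1.97 + 10^+0.78) = 0.009965
DIC = [CO2*]/α₀ = 1.557×10^-5 / 0.009965 = 1.56 mmol/kg

DIC = 1.56 mmol/kg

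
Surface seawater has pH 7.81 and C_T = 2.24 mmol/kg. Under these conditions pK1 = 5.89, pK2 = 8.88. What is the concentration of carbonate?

[CO3²⁻] = 0.174 mmol/kg

α₂ = 1 / (1 + [H⁺]/K2 + [H⁺]²/(K1K2)) = 1 / (1 + 10^+1.07 + 10^-0.85)
   = 1 / (1 + 11.749 + 0.14125) = 1/12.890 = 0.07758
[CO3²⁻] = α₂ × DIC = 0.07758 × 2.24 = 0.174 mmol/kg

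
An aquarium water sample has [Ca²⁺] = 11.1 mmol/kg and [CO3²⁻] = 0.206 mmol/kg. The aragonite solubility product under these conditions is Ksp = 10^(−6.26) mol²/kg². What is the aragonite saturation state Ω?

Ω = 4.16

Ksp = 10^(−6.26) = 5.495×10^-7
Ω = [Ca²⁺][CO3²⁻]/Ksp = (11.1×10^-3)(0.206×10^-3) / 5.495×10^-7 = 4.16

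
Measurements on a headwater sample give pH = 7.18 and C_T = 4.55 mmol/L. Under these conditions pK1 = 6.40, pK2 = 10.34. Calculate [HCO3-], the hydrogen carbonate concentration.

α₁ = 1 / (1 + [H⁺]/K1 + K2/[H⁺]) = 1 / (1 + 10^-0.78 + 10^-3.16)
   = 1 / (1 + 0.16596 + 0.00069183) = 1/1.1667 = 0.8572
[HCO3⁻] = α₁ × DIC = 0.8572 × 4.55 = 3.90 mmol/L

[HCO3⁻] = 3.90 mmol/L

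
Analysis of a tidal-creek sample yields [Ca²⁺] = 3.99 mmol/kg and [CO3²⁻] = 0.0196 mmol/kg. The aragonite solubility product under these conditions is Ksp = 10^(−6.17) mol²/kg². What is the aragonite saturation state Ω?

Ksp = 10^(−6.17) = 6.761×10^-7
Ω = [Ca²⁺][CO3²⁻]/Ksp = (3.99×10^-3)(0.0196×10^-3) / 6.761×10^-7 = 0.116

Ω = 0.116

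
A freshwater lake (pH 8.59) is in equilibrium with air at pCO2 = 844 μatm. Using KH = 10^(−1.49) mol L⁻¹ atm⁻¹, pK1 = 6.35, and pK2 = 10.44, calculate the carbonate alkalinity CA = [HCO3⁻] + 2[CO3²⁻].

[CO2*] = KH · pCO2 = 10^(−1.49) × 844×10^-6 = 2.731×10^-5 mol/L
α₀ = 1/(1 + K1/[H⁺] + K1K2/[H⁺]²) = 1/(1 + 10^+2.24 + 10^+0.39) = 0.005642
DIC = [CO2*]/α₀ = 2.731×10^-5 / 0.005642 = 4.841 mmol/L
CA = (α₁ + 2α₂)·DIC = (0.9805 + 2×0.01385) × 4.841 = 4.88 mmol/L

CA = 4.88 mmol/L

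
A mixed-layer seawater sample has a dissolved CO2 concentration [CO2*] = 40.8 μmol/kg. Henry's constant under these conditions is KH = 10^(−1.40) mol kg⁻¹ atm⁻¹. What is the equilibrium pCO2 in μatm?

pCO2 = 1020 μatm

KH = 10^(−1.40) = 3.981×10^-2 mol kg⁻¹ atm⁻¹
pCO2 = [CO2*]/KH = 40.8×10^-6 / 3.981×10^-2 = 1.02×10^-3 atm = 1020 μatm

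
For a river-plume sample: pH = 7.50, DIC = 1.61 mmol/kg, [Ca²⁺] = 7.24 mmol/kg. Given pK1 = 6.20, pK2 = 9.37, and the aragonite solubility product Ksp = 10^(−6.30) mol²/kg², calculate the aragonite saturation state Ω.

α₂ = 1 / (1 + [H⁺]/K2 + [H⁺]²/(K1K2)) = 1 / (1 + 10^+1.87 + 10^+0.57)
   = 1 / (1 + 74.131 + 3.7154) = 1/78.846 = 0.01268
[CO3²⁻] = α₂ × DIC = 0.01268 × 1.61 = 0.02042 mmol/kg
Ksp = 10^(−6.30) = 5.012×10^-7
Ω = [Ca²⁺][CO3²⁻]/Ksp = (7.24×10^-3)(2.042×10^-5) / 5.012×10^-7 = 0.295

Ω = 0.295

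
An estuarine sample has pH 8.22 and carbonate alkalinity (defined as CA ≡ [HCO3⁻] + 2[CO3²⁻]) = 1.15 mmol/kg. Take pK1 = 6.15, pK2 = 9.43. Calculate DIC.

DIC = 1.10 mmol/kg

CA = [HCO3⁻] + 2[CO3²⁻] = (α₁ + 2α₂)·DIC
At pH 8.22: [H⁺]/K1 = 10^-2.07 = 0.0085114, K2/[H⁺] = 10^-1.21 = 0.061660
α₁ = 1/(1 + 0.0085114 + 0.061660) = 1/1.0702 = 0.9344; α₂ = α₁·K2/[H⁺] = 0.05762
α₁ + 2α₂ = 1.0497
DIC = CA / (α₁ + 2α₂) = 1.15 / 1.0497 = 1.10 mmol/kg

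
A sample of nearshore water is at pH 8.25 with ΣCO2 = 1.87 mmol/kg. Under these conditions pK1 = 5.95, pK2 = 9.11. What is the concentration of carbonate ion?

[CO3²⁻] = 0.226 mmol/kg

α₂ = 1 / (1 + [H⁺]/K2 + [H⁺]²/(K1K2)) = 1 / (1 + 10^+0.86 + 10^-1.44)
   = 1 / (1 + 7.2444 + 0.036308) = 1/8.2807 = 0.1208
[CO3²⁻] = α₂ × DIC = 0.1208 × 1.87 = 0.226 mmol/kg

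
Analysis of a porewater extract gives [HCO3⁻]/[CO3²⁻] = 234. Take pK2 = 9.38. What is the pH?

From K2 = [H⁺][CO3²⁻]/[HCO3⁻]:  pH = pK2 − log₁₀([HCO3⁻]/[CO3²⁻])
log₁₀(234) = +2.369
pH = 9.38 − (+2.369) = 7.01

pH = 7.01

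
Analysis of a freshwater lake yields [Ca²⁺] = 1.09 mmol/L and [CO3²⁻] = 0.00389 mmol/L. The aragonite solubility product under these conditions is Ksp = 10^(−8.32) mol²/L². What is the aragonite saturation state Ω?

Ksp = 10^(−8.32) = 4.786×10^-9
Ω = [Ca²⁺][CO3²⁻]/Ksp = (1.09×10^-3)(0.00389×10^-3) / 4.786×10^-9 = 0.886

Ω = 0.886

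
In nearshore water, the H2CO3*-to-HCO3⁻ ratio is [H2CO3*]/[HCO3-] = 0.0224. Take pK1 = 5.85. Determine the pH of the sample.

From K1 = [H⁺][HCO3-]/[H2CO3*]:  pH = pK1 − log₁₀([H2CO3*]/[HCO3-])
log₁₀(0.0224) = -1.650
pH = 5.85 − (-1.650) = 7.50

pH = 7.50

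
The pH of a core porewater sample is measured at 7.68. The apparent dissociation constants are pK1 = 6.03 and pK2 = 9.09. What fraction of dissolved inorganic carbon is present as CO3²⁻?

α₂ = 0.0367

α₂ = 1 / (1 + [H⁺]/K2 + [H⁺]²/(K1K2)) = 1 / (1 + 10^+1.41 + 10^-0.24)
   = 1 / (1 + 25.704 + 0.57544) = 1/27.279 = 0.03666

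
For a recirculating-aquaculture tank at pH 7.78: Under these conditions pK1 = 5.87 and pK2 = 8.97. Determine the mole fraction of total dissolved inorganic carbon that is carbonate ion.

α₂ = 0.0600

α₂ = 1 / (1 + [H⁺]/K2 + [H⁺]²/(K1K2)) = 1 / (1 + 10^+1.19 + 10^-0.72)
   = 1 / (1 + 15.488 + 0.19055) = 1/16.679 = 0.05996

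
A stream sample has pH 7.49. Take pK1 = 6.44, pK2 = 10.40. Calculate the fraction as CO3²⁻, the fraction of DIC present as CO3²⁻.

α₂ = 1 / (1 + [H⁺]/K2 + [H⁺]²/(K1K2)) = 1 / (1 + 10^+2.91 + 10^+1.86)
   = 1 / (1 + 812.83 + 72.444) = 1/886.27 = 0.001128

α₂ = 0.00113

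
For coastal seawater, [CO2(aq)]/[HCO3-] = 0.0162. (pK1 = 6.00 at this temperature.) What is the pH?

pH = 7.79

From K1 = [H⁺][HCO3-]/[CO2(aq)]:  pH = pK1 − log₁₀([CO2(aq)]/[HCO3-])
log₁₀(0.0162) = -1.790
pH = 6.00 − (-1.790) = 7.79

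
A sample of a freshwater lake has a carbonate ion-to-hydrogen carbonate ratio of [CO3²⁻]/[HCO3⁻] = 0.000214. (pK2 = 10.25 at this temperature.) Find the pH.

pH = 6.58

From K2 = [H⁺][CO3²⁻]/[HCO3⁻]:  pH = pK2 + log₁₀([CO3²⁻]/[HCO3⁻])
log₁₀(0.000214) = -3.670
pH = 10.25 + (-3.670) = 6.58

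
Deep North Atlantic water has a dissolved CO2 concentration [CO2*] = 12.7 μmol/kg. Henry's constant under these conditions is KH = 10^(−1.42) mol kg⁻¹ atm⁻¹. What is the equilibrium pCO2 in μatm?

KH = 10^(−1.42) = 3.802×10^-2 mol kg⁻¹ atm⁻¹
pCO2 = [CO2*]/KH = 12.7×10^-6 / 3.802×10^-2 = 3.34×10^-4 atm = 334 μatm

pCO2 = 334 μatm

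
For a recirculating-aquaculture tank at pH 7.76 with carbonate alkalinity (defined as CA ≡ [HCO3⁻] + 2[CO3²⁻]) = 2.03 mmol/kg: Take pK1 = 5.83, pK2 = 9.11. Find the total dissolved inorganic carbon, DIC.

DIC = 1.97 mmol/kg

CA = [HCO3⁻] + 2[CO3²⁻] = (α₁ + 2α₂)·DIC
At pH 7.76: [H⁺]/K1 = 10^-1.93 = 0.011749, K2/[H⁺] = 10^-1.35 = 0.044668
α₁ = 1/(1 + 0.011749 + 0.044668) = 1/1.0564 = 0.9466; α₂ = α₁·K2/[H⁺] = 0.04228
α₁ + 2α₂ = 1.0312
DIC = CA / (α₁ + 2α₂) = 2.03 / 1.0312 = 1.97 mmol/kg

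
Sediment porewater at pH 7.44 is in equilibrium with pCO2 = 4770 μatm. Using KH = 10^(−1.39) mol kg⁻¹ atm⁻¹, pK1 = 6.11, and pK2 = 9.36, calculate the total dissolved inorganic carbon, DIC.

[CO2*] = KH · pCO2 = 10^(−1.39) × 4770×10^-6 = 1.943×10^-4 mol/kg
α₀ = 1/(1 + K1/[H⁺] + K1K2/[H⁺]²) = 1/(1 + 10^+1.33 + 10^-0.59) = 0.04418
DIC = [CO2*]/α₀ = 1.943×10^-4 / 0.04418 = 4.40 mmol/kg

DIC = 4.40 mmol/kg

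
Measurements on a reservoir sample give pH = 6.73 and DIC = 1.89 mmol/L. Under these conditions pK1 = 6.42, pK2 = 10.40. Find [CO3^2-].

[CO3²⁻] = 0.271 μmol/L

α₂ = 1 / (1 + [H⁺]/K2 + [H⁺]²/(K1K2)) = 1 / (1 + 10^+3.67 + 10^+3.36)
   = 1 / (1 + 4677.4 + 2290.9) = 1/6969.2 = 0.0001435
[CO3²⁻] = α₂ × DIC = 0.0001435 × 1.89 = 0.000271 mmol/L = 0.271 μmol/L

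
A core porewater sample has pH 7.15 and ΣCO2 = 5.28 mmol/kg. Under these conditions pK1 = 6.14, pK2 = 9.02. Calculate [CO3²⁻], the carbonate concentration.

[CO3²⁻] = 0.0641 mmol/kg

α₂ = 1 / (1 + [H⁺]/K2 + [H⁺]²/(K1K2)) = 1 / (1 + 10^+1.87 + 10^+0.86)
   = 1 / (1 + 74.131 + 7.2444) = 1/82.375 = 0.01214
[CO3²⁻] = α₂ × DIC = 0.01214 × 5.28 = 0.0641 mmol/kg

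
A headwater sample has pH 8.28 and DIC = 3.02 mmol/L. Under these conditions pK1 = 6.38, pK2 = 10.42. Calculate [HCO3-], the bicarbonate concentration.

[HCO3⁻] = 2.96 mmol/L

α₁ = 1 / (1 + [H⁺]/K1 + K2/[H⁺]) = 1 / (1 + 10^-1.90 + 10^-2.14)
   = 1 / (1 + 0.012589 + 0.0072444) = 1/1.0198 = 0.9806
[HCO3⁻] = α₁ × DIC = 0.9806 × 3.02 = 2.96 mmol/L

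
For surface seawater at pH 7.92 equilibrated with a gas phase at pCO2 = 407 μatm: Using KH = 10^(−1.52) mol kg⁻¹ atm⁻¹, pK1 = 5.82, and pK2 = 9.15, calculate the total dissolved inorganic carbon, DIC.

[CO2*] = KH · pCO2 = 10^(−1.52) × 407×10^-6 = 1.229×10^-5 mol/kg
α₀ = 1/(1 + K1/[H⁺] + K1K2/[H⁺]²) = 1/(1 + 10^+2.10 + 10^+0.87) = 0.007446
DIC = [CO2*]/α₀ = 1.229×10^-5 / 0.007446 = 1.65 mmol/kg

DIC = 1.65 mmol/kg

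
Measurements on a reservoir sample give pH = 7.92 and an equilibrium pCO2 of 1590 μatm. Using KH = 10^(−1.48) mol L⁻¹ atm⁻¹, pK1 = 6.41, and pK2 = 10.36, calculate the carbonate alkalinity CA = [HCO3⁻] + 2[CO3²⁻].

[CO2*] = KH · pCO2 = 10^(−1.48) × 1590×10^-6 = 5.265×10^-5 mol/L
α₀ = 1/(1 + K1/[H⁺] + K1K2/[H⁺]²) = 1/(1 + 10^+1.51 + 10^-0.93) = 0.02987
DIC = [CO2*]/α₀ = 5.265×10^-5 / 0.02987 = 1.763 mmol/L
CA = (α₁ + 2α₂)·DIC = (0.9666 + 2×0.003510) × 1.763 = 1.72 mmol/L

CA = 1.72 mmol/L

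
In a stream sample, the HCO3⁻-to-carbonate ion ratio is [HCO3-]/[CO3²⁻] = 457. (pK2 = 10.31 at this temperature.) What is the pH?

From K2 = [H⁺][CO3²⁻]/[HCO3-]:  pH = pK2 − log₁₀([HCO3-]/[CO3²⁻])
log₁₀(457) = +2.660
pH = 10.31 − (+2.660) = 7.65

pH = 7.65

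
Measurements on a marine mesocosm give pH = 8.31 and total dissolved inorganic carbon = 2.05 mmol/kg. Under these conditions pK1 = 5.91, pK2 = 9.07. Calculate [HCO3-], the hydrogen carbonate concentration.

[HCO3⁻] = 1.74 mmol/kg

α₁ = 1 / (1 + [H⁺]/K1 + K2/[H⁺]) = 1 / (1 + 10^-2.40 + 10^-0.76)
   = 1 / (1 + 0.0039811 + 0.17378) = 1/1.1778 = 0.8491
[HCO3⁻] = α₁ × DIC = 0.8491 × 2.05 = 1.74 mmol/kg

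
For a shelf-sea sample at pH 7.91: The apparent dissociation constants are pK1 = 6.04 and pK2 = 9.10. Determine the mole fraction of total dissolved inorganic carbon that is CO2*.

α₀ = 1 / (1 + K1/[H⁺] + K1K2/[H⁺]²) = 1 / (1 + 10^+1.87 + 10^+0.68)
   = 1 / (1 + 74.131 + 4.7863) = 1/79.917 = 0.01251

α₀ = 0.0125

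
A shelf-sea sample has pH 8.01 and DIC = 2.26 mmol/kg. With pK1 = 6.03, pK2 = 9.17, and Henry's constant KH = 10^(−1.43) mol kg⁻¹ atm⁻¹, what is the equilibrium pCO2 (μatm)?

α₀ = 1 / (1 + K1/[H⁺] + K1K2/[H⁺]²) = 1 / (1 + 10^+1.98 + 10^+0.82)
   = 1 / (1 + 95.499 + 6.6069) = 1/103.11 = 0.009699
[CO2*] = α₀ × DIC = 0.009699 × 2.26 = 0.02192 mmol/kg
pCO2 = [CO2*]/KH = 2.192×10^-5 / 3.715×10^-2 = 590 μatm

pCO2 = 590 μatm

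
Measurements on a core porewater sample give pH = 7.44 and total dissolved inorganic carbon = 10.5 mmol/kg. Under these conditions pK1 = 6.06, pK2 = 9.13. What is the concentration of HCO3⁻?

[HCO3⁻] = 9.89 mmol/kg

α₁ = 1 / (1 + [H⁺]/K1 + K2/[H⁺]) = 1 / (1 + 10^-1.38 + 10^-1.69)
   = 1 / (1 + 0.041687 + 0.020417) = 1/1.0621 = 0.9415
[HCO3⁻] = α₁ × DIC = 0.9415 × 10.5 = 9.89 mmol/kg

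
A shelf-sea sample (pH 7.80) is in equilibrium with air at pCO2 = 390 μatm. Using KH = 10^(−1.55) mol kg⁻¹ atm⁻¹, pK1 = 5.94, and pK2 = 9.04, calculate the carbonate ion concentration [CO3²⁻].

[CO2*] = KH · pCO2 = 10^(−1.55) × 390×10^-6 = 1.099×10^-5 mol/kg
α₀ = 1/(1 + K1/[H⁺] + K1K2/[H⁺]²) = 1/(1 + 10^+1.86 + 10^+0.62) = 0.01288
DIC = [CO2*]/α₀ = 1.099×10^-5 / 0.01288 = 0.8531 mmol/kg
[CO3²⁻] = α₂·DIC; α₂ = 0.05371, so [CO3²⁻] = 0.05371 × 0.8531 = 0.0458 mmol/kg

[CO3²⁻] = 0.0458 mmol/kg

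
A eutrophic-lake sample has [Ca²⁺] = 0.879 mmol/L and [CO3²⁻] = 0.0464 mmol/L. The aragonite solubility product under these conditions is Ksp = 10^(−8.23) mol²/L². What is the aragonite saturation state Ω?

Ksp = 10^(−8.23) = 5.888×10^-9
Ω = [Ca²⁺][CO3²⁻]/Ksp = (0.879×10^-3)(0.0464×10^-3) / 5.888×10^-9 = 6.93

Ω = 6.93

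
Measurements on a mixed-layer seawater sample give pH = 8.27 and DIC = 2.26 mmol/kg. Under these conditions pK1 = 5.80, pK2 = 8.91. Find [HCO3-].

α₁ = 1 / (1 + [H⁺]/K1 + K2/[H⁺]) = 1 / (1 + 10^-2.47 + 10^-0.64)
   = 1 / (1 + 0.0033884 + 0.22909) = 1/1.2325 = 0.8114
[HCO3⁻] = α₁ × DIC = 0.8114 × 2.26 = 1.83 mmol/kg

[HCO3⁻] = 1.83 mmol/kg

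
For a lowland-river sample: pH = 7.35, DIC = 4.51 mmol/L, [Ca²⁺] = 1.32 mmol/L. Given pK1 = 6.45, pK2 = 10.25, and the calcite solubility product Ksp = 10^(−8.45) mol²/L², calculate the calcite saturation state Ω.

α₂ = 1 / (1 + [H⁺]/K2 + [H⁺]²/(K1K2)) = 1 / (1 + 10^+2.90 + 10^+2.00)
   = 1 / (1 + 794.33 + 100.00) = 1/895.33 = 0.001117
[CO3²⁻] = α₂ × DIC = 0.001117 × 4.51 = 0.005037 mmol/L = 5.037 μmol/L
Ksp = 10^(−8.45) = 3.548×10^-9
Ω = [Ca²⁺][CO3²⁻]/Ksp = (1.32×10^-3)(5.037×10^-6) / 3.548×10^-9 = 1.87

Ω = 1.87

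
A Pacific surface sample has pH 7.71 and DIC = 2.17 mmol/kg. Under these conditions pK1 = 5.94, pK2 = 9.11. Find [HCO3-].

α₁ = 1 / (1 + [H⁺]/K1 + K2/[H⁺]) = 1 / (1 + 10^-1.77 + 10^-1.40)
   = 1 / (1 + 0.016982 + 0.039811) = 1/1.0568 = 0.9463
[HCO3⁻] = α₁ × DIC = 0.9463 × 2.17 = 2.05 mmol/kg

[HCO3⁻] = 2.05 mmol/kg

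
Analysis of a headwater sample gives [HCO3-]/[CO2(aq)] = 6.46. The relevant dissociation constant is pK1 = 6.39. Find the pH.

pH = 7.20

From K1 = [H⁺][HCO3-]/[CO2(aq)]:  pH = pK1 + log₁₀([HCO3-]/[CO2(aq)])
log₁₀(6.46) = +0.810
pH = 6.39 + (+0.810) = 7.20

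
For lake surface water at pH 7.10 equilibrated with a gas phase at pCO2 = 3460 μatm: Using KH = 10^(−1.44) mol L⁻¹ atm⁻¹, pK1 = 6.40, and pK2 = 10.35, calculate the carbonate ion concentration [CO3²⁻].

[CO2*] = KH · pCO2 = 10^(−1.44) × 3460×10^-6 = 1.256×10^-4 mol/L
α₀ = 1/(1 + K1/[H⁺] + K1K2/[H⁺]²) = 1/(1 + 10^+0.70 + 10^-2.55) = 0.1663
DIC = [CO2*]/α₀ = 1.256×10^-4 / 0.1663 = 0.7556 mmol/L
[CO3²⁻] = α₂·DIC; α₂ = 0.0004686, so [CO3²⁻] = 0.0004686 × 0.7556 = 0.000354 mmol/L = 0.354 μmol/L

[CO3²⁻] = 0.354 μmol/L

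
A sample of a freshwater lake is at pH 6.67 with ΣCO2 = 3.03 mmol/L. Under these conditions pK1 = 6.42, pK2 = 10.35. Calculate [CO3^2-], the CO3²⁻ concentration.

α₂ = 1 / (1 + [H⁺]/K2 + [H⁺]²/(K1K2)) = 1 / (1 + 10^+3.68 + 10^+3.43)
   = 1 / (1 + 4786.3 + 2691.5) = 1/7478.8 = 0.0001337
[CO3²⁻] = α₂ × DIC = 0.0001337 × 3.03 = 0.000405 mmol/L = 0.405 μmol/L

[CO3²⁻] = 0.405 μmol/L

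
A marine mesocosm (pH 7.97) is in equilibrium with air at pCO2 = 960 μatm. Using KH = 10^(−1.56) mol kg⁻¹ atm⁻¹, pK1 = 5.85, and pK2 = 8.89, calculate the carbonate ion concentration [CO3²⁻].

[CO3²⁻] = 0.419 mmol/kg

[CO2*] = KH · pCO2 = 10^(−1.56) × 960×10^-6 = 2.644×10^-5 mol/kg
α₀ = 1/(1 + K1/[H⁺] + K1K2/[H⁺]²) = 1/(1 + 10^+2.12 + 10^+1.20) = 0.006726
DIC = [CO2*]/α₀ = 2.644×10^-5 / 0.006726 = 3.931 mmol/kg
[CO3²⁻] = α₂·DIC; α₂ = 0.1066, so [CO3²⁻] = 0.1066 × 3.931 = 0.419 mmol/kg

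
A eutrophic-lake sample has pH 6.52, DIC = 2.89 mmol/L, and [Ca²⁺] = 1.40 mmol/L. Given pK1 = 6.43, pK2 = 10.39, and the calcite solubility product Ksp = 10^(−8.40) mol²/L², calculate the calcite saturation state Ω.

α₂ = 1 / (1 + [H⁺]/K2 + [H⁺]²/(K1K2)) = 1 / (1 + 10^+3.87 + 10^+3.78)
   = 1 / (1 + 7413.1 + 6025.6) = 1/1.3440×10^4 = 7.441×10^-5
[CO3²⁻] = α₂ × DIC = 7.441×10^-5 × 2.89 = 0.0002150 mmol/L = 0.2150 μmol/L
Ksp = 10^(−8.40) = 3.981×10^-9
Ω = [Ca²⁺][CO3²⁻]/Ksp = (1.40×10^-3)(2.150×10^-7) / 3.981×10^-9 = 0.0756

Ω = 0.0756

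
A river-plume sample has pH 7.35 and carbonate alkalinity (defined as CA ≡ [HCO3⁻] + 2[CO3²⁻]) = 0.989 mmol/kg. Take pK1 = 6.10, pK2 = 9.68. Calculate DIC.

CA = [HCO3⁻] + 2[CO3²⁻] = (α₁ + 2α₂)·DIC
At pH 7.35: [H⁺]/K1 = 10^-1.25 = 0.056234, K2/[H⁺] = 10^-2.33 = 0.0046774
α₁ = 1/(1 + 0.056234 + 0.0046774) = 1/1.0609 = 0.9426; α₂ = α₁·K2/[H⁺] = 0.004409
α₁ + 2α₂ = 0.9514
DIC = CA / (α₁ + 2α₂) = 0.989 / 0.9514 = 1.04 mmol/kg

DIC = 1.04 mmol/kg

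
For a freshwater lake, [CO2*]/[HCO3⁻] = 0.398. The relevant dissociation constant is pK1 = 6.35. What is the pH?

From K1 = [H⁺][HCO3⁻]/[CO2*]:  pH = pK1 − log₁₀([CO2*]/[HCO3⁻])
log₁₀(0.398) = -0.400
pH = 6.35 − (-0.400) = 6.75

pH = 6.75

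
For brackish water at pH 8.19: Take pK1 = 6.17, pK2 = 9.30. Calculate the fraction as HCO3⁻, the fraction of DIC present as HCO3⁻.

α₁ = 1 / (1 + [H⁺]/K1 + K2/[H⁺]) = 1 / (1 + 10^-2.02 + 10^-1.11)
   = 1 / (1 + 0.0095499 + 0.077625) = 1/1.0872 = 0.9198

α₁ = 0.920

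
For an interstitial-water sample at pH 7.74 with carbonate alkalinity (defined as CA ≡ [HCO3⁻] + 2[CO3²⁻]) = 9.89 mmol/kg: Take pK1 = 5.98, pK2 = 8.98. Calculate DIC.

DIC = 9.53 mmol/kg

CA = [HCO3⁻] + 2[CO3²⁻] = (α₁ + 2α₂)·DIC
At pH 7.74: [H⁺]/K1 = 10^-1.76 = 0.017378, K2/[H⁺] = 10^-1.24 = 0.057544
α₁ = 1/(1 + 0.017378 + 0.057544) = 1/1.0749 = 0.9303; α₂ = α₁·K2/[H⁺] = 0.05353
α₁ + 2α₂ = 1.0374
DIC = CA / (α₁ + 2α₂) = 9.89 / 1.0374 = 9.53 mmol/kg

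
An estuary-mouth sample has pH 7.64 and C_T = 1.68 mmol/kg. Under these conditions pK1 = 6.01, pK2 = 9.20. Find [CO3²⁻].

[CO3²⁻] = 0.0440 mmol/kg

α₂ = 1 / (1 + [H⁺]/K2 + [H⁺]²/(K1K2)) = 1 / (1 + 10^+1.56 + 10^-0.07)
   = 1 / (1 + 36.308 + 0.85114) = 1/38.159 = 0.02621
[CO3²⁻] = α₂ × DIC = 0.02621 × 1.68 = 0.0440 mmol/kg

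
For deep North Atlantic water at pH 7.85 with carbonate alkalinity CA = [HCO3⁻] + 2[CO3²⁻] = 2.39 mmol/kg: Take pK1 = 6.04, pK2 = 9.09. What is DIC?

CA = [HCO3⁻] + 2[CO3²⁻] = (α₁ + 2α₂)·DIC
At pH 7.85: [H⁺]/K1 = 10^-1.81 = 0.015488, K2/[H⁺] = 10^-1.24 = 0.057544
α₁ = 1/(1 + 0.015488 + 0.057544) = 1/1.0730 = 0.9319; α₂ = α₁·K2/[H⁺] = 0.05363
α₁ + 2α₂ = 1.0392
DIC = CA / (α₁ + 2α₂) = 2.39 / 1.0392 = 2.30 mmol/kg

DIC = 2.30 mmol/kg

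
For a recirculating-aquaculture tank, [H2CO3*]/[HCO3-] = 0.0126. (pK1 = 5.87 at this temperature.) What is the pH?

From K1 = [H⁺][HCO3-]/[H2CO3*]:  pH = pK1 − log₁₀([H2CO3*]/[HCO3-])
log₁₀(0.0126) = -1.900
pH = 5.87 − (-1.900) = 7.77

pH = 7.77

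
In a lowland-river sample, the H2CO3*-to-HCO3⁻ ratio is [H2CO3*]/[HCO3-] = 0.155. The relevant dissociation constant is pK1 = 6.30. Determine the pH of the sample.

pH = 7.11

From K1 = [H⁺][HCO3-]/[H2CO3*]:  pH = pK1 − log₁₀([H2CO3*]/[HCO3-])
log₁₀(0.155) = -0.810
pH = 6.30 − (-0.810) = 7.11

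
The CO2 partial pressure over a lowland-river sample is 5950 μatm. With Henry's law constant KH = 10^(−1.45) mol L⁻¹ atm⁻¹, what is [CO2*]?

[CO2*] = 211 μmol/L

KH = 10^(−1.45) = 3.548×10^-2 mol L⁻¹ atm⁻¹
[CO2*] = KH · pCO2 = 3.548×10^-2 × 5950×10^-6 atm = 2.11×10^-4 mol/L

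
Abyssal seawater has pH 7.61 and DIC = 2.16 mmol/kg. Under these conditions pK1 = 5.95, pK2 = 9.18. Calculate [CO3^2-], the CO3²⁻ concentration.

α₂ = 1 / (1 + [H⁺]/K2 + [H⁺]²/(K1K2)) = 1 / (1 + 10^+1.57 + 10^-0.09)
   = 1 / (1 + 37.154 + 0.81283) = 1/38.966 = 0.02566
[CO3²⁻] = α₂ × DIC = 0.02566 × 2.16 = 0.0554 mmol/kg

[CO3²⁻] = 0.0554 mmol/kg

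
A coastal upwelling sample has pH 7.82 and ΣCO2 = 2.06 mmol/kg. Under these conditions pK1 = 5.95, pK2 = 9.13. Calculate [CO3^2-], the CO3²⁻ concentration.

[CO3²⁻] = 0.0950 mmol/kg

α₂ = 1 / (1 + [H⁺]/K2 + [H⁺]²/(K1K2)) = 1 / (1 + 10^+1.31 + 10^-0.56)
   = 1 / (1 + 20.417 + 0.27542) = 1/21.693 = 0.04610
[CO3²⁻] = α₂ × DIC = 0.04610 × 2.06 = 0.0950 mmol/kg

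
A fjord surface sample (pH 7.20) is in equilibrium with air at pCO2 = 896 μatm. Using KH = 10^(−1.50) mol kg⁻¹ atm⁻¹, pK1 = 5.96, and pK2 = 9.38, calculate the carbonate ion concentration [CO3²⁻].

[CO2*] = KH · pCO2 = 10^(−1.50) × 896×10^-6 = 2.833×10^-5 mol/kg
α₀ = 1/(1 + K1/[H⁺] + K1K2/[H⁺]²) = 1/(1 + 10^+1.24 + 10^-0.94) = 0.05408
DIC = [CO2*]/α₀ = 2.833×10^-5 / 0.05408 = 0.5240 mmol/kg
[CO3²⁻] = α₂·DIC; α₂ = 0.006209, so [CO3²⁻] = 0.006209 × 0.5240 = 0.00325 mmol/kg = 3.25 μmol/kg

[CO3²⁻] = 3.25 μmol/kg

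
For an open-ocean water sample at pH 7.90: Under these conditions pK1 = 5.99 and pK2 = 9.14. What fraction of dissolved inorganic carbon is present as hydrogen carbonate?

α₁ = 0.935

α₁ = 1 / (1 + [H⁺]/K1 + K2/[H⁺]) = 1 / (1 + 10^-1.91 + 10^-1.24)
   = 1 / (1 + 0.012303 + 0.057544) = 1/1.0698 = 0.9347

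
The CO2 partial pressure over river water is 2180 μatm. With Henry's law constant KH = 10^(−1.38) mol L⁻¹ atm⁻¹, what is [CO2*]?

KH = 10^(−1.38) = 4.169×10^-2 mol L⁻¹ atm⁻¹
[CO2*] = KH · pCO2 = 4.169×10^-2 × 2180×10^-6 atm = 9.09×10^-5 mol/L

[CO2*] = 90.9 μmol/L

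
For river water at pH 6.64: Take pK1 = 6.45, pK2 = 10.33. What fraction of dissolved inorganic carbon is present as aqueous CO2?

α₀ = 0.392

α₀ = 1 / (1 + K1/[H⁺] + K1K2/[H⁺]²) = 1 / (1 + 10^+0.19 + 10^-3.50)
   = 1 / (1 + 1.5488 + 0.00031623) = 1/2.5491 = 0.3923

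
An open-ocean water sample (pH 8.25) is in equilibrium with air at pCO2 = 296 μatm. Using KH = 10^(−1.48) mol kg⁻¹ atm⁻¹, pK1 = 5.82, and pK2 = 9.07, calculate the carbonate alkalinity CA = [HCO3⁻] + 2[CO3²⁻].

CA = 3.44 mmol/kg

[CO2*] = KH · pCO2 = 10^(−1.48) × 296×10^-6 = 9.801×10^-6 mol/kg
α₀ = 1/(1 + K1/[H⁺] + K1K2/[H⁺]²) = 1/(1 + 10^+2.43 + 10^+1.61) = 0.003217
DIC = [CO2*]/α₀ = 9.801×10^-6 / 0.003217 = 3.047 mmol/kg
CA = (α₁ + 2α₂)·DIC = (0.8657 + 2×0.1310) × 3.047 = 3.44 mmol/kg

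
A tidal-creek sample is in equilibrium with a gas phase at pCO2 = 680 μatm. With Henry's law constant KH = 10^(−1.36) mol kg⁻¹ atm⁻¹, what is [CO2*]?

KH = 10^(−1.36) = 4.365×10^-2 mol kg⁻¹ atm⁻¹
[CO2*] = KH · pCO2 = 4.365×10^-2 × 680×10^-6 atm = 2.97×10^-5 mol/kg

[CO2*] = 29.7 μmol/kg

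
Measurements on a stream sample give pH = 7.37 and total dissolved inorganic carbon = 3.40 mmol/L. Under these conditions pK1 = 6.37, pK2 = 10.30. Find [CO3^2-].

α₂ = 1 / (1 + [H⁺]/K2 + [H⁺]²/(K1K2)) = 1 / (1 + 10^+2.93 + 10^+1.93)
   = 1 / (1 + 851.14 + 85.114) = 1/937.25 = 0.001067
[CO3²⁻] = α₂ × DIC = 0.001067 × 3.40 = 0.00363 mmol/L = 3.63 μmol/L

[CO3²⁻] = 3.63 μmol/L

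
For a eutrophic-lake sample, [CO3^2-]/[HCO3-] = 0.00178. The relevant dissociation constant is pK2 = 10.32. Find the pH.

From K2 = [H⁺][CO3^2-]/[HCO3-]:  pH = pK2 + log₁₀([CO3^2-]/[HCO3-])
log₁₀(0.00178) = -2.750
pH = 10.32 + (-2.750) = 7.57

pH = 7.57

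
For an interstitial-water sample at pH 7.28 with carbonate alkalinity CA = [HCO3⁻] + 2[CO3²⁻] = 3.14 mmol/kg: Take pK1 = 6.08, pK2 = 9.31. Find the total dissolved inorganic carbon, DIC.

CA = [HCO3⁻] + 2[CO3²⁻] = (α₁ + 2α₂)·DIC
At pH 7.28: [H⁺]/K1 = 10^-1.20 = 0.063096, K2/[H⁺] = 10^-2.03 = 0.0093325
α₁ = 1/(1 + 0.063096 + 0.0093325) = 1/1.0724 = 0.9325; α₂ = α₁·K2/[H⁺] = 0.008702
α₁ + 2α₂ = 0.9499
DIC = CA / (α₁ + 2α₂) = 3.14 / 0.9499 = 3.31 mmol/kg

DIC = 3.31 mmol/kg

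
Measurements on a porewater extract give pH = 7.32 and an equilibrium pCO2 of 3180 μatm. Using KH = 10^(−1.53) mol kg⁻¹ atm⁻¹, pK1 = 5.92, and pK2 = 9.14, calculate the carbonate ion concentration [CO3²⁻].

[CO2*] = KH · pCO2 = 10^(−1.53) × 3180×10^-6 = 9.385×10^-5 mol/kg
α₀ = 1/(1 + K1/[H⁺] + K1K2/[H⁺]²) = 1/(1 + 10^+1.40 + 10^-0.42) = 0.03774
DIC = [CO2*]/α₀ = 9.385×10^-5 / 0.03774 = 2.487 mmol/kg
[CO3²⁻] = α₂·DIC; α₂ = 0.01435, so [CO3²⁻] = 0.01435 × 2.487 = 0.0357 mmol/kg

[CO3²⁻] = 0.0357 mmol/kg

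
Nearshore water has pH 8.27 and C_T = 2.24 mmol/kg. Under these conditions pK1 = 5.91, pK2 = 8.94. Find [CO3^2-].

α₂ = 1 / (1 + [H⁺]/K2 + [H⁺]²/(K1K2)) = 1 / (1 + 10^+0.67 + 10^-1.69)
   = 1 / (1 + 4.6774 + 0.020417) = 1/5.6978 = 0.1755
[CO3²⁻] = α₂ × DIC = 0.1755 × 2.24 = 0.393 mmol/kg

[CO3²⁻] = 0.393 mmol/kg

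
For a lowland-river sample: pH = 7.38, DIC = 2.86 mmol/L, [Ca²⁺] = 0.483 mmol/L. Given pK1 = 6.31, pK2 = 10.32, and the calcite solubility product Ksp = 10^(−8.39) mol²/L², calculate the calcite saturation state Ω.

α₂ = 1 / (1 + [H⁺]/K2 + [H⁺]²/(K1K2)) = 1 / (1 + 10^+2.94 + 10^+1.87)
   = 1 / (1 + 870.96 + 74.131) = 1/946.09 = 0.001057
[CO3²⁻] = α₂ × DIC = 0.001057 × 2.86 = 0.003023 mmol/L = 3.023 μmol/L
Ksp = 10^(−8.39) = 4.074×10^-9
Ω = [Ca²⁺][CO3²⁻]/Ksp = (0.483×10^-3)(3.023×10^-6) / 4.074×10^-9 = 0.358

Ω = 0.358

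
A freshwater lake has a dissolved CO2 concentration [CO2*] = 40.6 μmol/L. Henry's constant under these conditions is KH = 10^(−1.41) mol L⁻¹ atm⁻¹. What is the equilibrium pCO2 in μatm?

KH = 10^(−1.41) = 3.890×10^-2 mol L⁻¹ atm⁻¹
pCO2 = [CO2*]/KH = 40.6×10^-6 / 3.890×10^-2 = 1.04×10^-3 atm = 1040 μatm

pCO2 = 1040 μatm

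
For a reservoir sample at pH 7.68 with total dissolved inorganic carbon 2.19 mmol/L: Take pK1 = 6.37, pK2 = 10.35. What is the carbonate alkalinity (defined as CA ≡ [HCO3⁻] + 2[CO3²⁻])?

CA = 2.09 mmol/L

CA = [HCO3⁻] + 2[CO3²⁻] = (α₁ + 2α₂)·DIC
At pH 7.68: [H⁺]/K1 = 10^-1.31 = 0.048978, K2/[H⁺] = 10^-2.67 = 0.0021380
α₁ = 1/(1 + 0.048978 + 0.0021380) = 1/1.0511 = 0.9514; α₂ = α₁·K2/[H⁺] = 0.002034
α₁ + 2α₂ = 0.9554
CA = 0.9554 × 2.19 = 2.09 mmol/L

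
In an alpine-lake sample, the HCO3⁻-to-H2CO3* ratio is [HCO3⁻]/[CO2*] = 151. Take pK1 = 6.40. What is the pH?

From K1 = [H⁺][HCO3⁻]/[CO2*]:  pH = pK1 + log₁₀([HCO3⁻]/[CO2*])
log₁₀(151) = +2.179
pH = 6.40 + (+2.179) = 8.58

pH = 8.58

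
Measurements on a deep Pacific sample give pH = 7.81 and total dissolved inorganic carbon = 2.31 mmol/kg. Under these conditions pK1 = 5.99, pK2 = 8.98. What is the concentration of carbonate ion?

α₂ = 1 / (1 + [H⁺]/K2 + [H⁺]²/(K1K2)) = 1 / (1 + 10^+1.17 + 10^-0.65)
   = 1 / (1 + 14.791 + 0.22387) = 1/16.015 = 0.06244
[CO3²⁻] = α₂ × DIC = 0.06244 × 2.31 = 0.144 mmol/kg

[CO3²⁻] = 0.144 mmol/kg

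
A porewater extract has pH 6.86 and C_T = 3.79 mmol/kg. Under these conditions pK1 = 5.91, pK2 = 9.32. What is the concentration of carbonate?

[CO3²⁻] = 11.8 μmol/kg

α₂ = 1 / (1 + [H⁺]/K2 + [H⁺]²/(K1K2)) = 1 / (1 + 10^+2.46 + 10^+1.51)
   = 1 / (1 + 288.40 + 32.359) = 1/321.76 = 0.003108
[CO3²⁻] = α₂ × DIC = 0.003108 × 3.79 = 0.0118 mmol/kg = 11.8 μmol/kg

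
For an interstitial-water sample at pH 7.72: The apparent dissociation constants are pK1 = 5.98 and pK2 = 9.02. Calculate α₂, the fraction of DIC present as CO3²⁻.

α₂ = 1 / (1 + [H⁺]/K2 + [H⁺]²/(K1K2)) = 1 / (1 + 10^+1.30 + 10^-0.44)
   = 1 / (1 + 19.953 + 0.36308) = 1/21.316 = 0.04691

α₂ = 0.0469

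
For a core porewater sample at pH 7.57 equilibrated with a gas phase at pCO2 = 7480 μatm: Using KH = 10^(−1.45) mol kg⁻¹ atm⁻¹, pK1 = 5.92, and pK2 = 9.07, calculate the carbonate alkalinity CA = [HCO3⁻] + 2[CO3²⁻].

CA = 12.6 mmol/kg

[CO2*] = KH · pCO2 = 10^(−1.45) × 7480×10^-6 = 2.654×10^-4 mol/kg
α₀ = 1/(1 + K1/[H⁺] + K1K2/[H⁺]²) = 1/(1 + 10^+1.65 + 10^+0.15) = 0.02124
DIC = [CO2*]/α₀ = 2.654×10^-4 / 0.02124 = 12.50 mmol/kg
CA = (α₁ + 2α₂)·DIC = (0.9488 + 2×0.03000) × 12.50 = 12.6 mmol/kg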